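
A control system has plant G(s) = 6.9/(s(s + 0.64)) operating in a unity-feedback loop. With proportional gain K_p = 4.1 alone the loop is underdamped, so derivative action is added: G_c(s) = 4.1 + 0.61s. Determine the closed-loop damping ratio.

Forward path: (4.1 + 0.61s)·6.9/(s(s+0.64)). The closed-loop characteristic equation is s² + (0.64 + 6.9·0.61)s + 6.9·4.1 = 0.
That is s² + 4.849s + 28.29 = 0, so ω_n = 5.319 rad/s and ζ = 4.849/(2·5.319) = 0.4558.

ζ = 0.456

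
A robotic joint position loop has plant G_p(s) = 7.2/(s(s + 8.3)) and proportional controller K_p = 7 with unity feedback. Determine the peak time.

From 1 + K_pG_p(s) = 0: s² + 8.3s + 50.4 = 0 ⇒ ω_n = 7.099, ζ = 0.5846.
Damped frequency ω_d = ω_n√(1−ζ²) = 5.76 rad/s, so peak time T_p = π/ω_d = 0.545 s.

T_p = 0.545 s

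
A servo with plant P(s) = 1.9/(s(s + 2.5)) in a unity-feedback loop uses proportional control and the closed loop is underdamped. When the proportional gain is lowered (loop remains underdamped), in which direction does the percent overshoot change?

decrease

ζ = 2.5/(2√(1.9K_p)) rises as K_p falls; higher damping means less overshoot.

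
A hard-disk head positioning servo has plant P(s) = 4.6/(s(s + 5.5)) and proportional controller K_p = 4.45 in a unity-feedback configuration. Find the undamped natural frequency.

1 + K_p·P(s) = 0 gives s² + 5.5s + 20.47 = 0.
So ω_n² = 20.47 ⇒ ω_n = 4.524 rad/s, and ζ = 5.5/(2ω_n) = 0.608.

ω_n = 4.52 rad/s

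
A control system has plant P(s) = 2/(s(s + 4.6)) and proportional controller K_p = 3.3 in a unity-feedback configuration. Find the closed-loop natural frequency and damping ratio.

ω_n = 2.57 rad/s, ζ = 0.895

With unity feedback the closed-loop characteristic equation is s² + 4.6s + 3.3·2 = s² + 4.6s + 6.6 = 0.
Matching s² + 2ζω_n s + ω_n²: ω_n = √6.6 = 2.569 rad/s and 2ζω_n = 4.6, so ζ = 4.6/(2·2.569) = 0.895.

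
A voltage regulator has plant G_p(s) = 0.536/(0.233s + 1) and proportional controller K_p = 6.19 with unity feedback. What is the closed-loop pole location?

s = -18.53

Closed loop: T(s) = K_p·G_p/(1+K_p·G_p) = 3.318/(0.233s + 1 + 3.318), with pole at s = −(1 + 3.318)/0.233 = −18.53.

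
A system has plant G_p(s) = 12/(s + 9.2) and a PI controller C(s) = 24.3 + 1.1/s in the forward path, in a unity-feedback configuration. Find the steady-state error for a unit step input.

The open loop C(s)G_p(s) has a pole at the origin (type 1), so the static position error constant is infinite and e_ss = 1/(1+∞) = 0.

0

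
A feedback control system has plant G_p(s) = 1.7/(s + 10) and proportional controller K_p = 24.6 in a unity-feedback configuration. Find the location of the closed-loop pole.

s = -51.82

Closed-loop transfer function: T(s) = K_p·G_p(s)/(1 + K_p·G_p(s)) = 41.82/(s + 10 + 41.82) = 41.82/(s + 51.82).
The closed-loop pole is at s = −51.82.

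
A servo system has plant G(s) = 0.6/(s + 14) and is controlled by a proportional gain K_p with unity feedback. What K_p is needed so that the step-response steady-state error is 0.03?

Steady-state error for a unit step on this type-0 loop is 1/(1 + K_p·G(0)).
G(0) = 0.04286. Require 1/(1 + K_p·0.04286) = 0.03, so 1 + 0.04286·K_p = 33.33.
K_p = (33.33 − 1)/0.04286 = 754.

K_p = 754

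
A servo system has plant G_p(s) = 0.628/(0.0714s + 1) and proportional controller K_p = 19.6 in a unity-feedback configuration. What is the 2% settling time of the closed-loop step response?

Closed loop: T(s) = K_p·G_p/(1+K_p·G_p) = 12.31/(0.0714s + 1 + 12.31), with pole at s = −(1 + 12.31)/0.0714 = −186.4.
τ = 1/186.4 = 0.005365 s, so 2% settling time ≈ 4τ = 0.0215 s.

T_s ≈ 0.0215 s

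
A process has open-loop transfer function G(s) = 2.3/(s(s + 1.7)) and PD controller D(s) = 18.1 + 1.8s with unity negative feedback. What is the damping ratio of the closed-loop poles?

ζ = 0.453

Forward path: (18.1 + 1.8s)·2.3/(s(s+1.7)). The closed-loop characteristic equation is s² + (1.7 + 2.3·1.8)s + 2.3·18.1 = 0.
That is s² + 5.84s + 41.63 = 0, so ω_n = 6.452 rad/s and ζ = 5.84/(2·6.452) = 0.4526.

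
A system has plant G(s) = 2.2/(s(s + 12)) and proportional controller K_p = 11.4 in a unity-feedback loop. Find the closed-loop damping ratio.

ζ = 1.2

1 + K_p·G(s) = 0 gives s² + 12s + 25.08 = 0.
Matching s² + 2ζω_n s + ω_n²: ω_n = √25.08 = 5.008 rad/s and 2ζω_n = 12, so ζ = 12/(2·5.008) = 1.2.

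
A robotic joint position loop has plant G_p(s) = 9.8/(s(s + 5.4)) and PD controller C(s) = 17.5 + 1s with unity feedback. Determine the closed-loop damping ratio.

ζ = 0.58

Forward path: (17.5 + 1s)·9.8/(s(s+5.4)). The closed-loop characteristic equation is s² + (5.4 + 9.8·1)s + 9.8·17.5 = 0.
That is s² + 15.2s + 171.5 = 0, so ω_n = 13.1 rad/s and ζ = 15.2/(2·13.1) = 0.5803.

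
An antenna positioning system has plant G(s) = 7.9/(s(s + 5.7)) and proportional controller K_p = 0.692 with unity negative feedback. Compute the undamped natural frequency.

ω_n = 2.34 rad/s

The closed-loop denominator is s(s+5.7) + 0.692·7.9 = s² + 5.7s + 5.467.
Matching s² + 2ζω_n s + ω_n²: ω_n = √5.467 = 2.338 rad/s and 2ζω_n = 5.7, so ζ = 5.7/(2·2.338) = 1.22.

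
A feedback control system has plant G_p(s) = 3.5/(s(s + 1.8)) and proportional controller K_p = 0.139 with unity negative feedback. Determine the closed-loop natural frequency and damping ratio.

The closed-loop denominator is s(s+1.8) + 0.139·3.5 = s² + 1.8s + 0.4865.
Matching s² + 2ζω_n s + ω_n²: ω_n = √0.4865 = 0.6975 rad/s and 2ζω_n = 1.8, so ζ = 1.8/(2·0.6975) = 1.29.

ω_n = 0.697 rad/s, ζ = 1.29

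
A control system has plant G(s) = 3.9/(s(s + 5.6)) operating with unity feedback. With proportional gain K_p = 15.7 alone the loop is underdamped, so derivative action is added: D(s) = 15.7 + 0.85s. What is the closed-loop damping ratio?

Forward path: (15.7 + 0.85s)·3.9/(s(s+5.6)). The closed-loop characteristic equation is s² + (5.6 + 3.9·0.85)s + 3.9·15.7 = 0.
That is s² + 8.915s + 61.23 = 0, so ω_n = 7.825 rad/s and ζ = 8.915/(2·7.825) = 0.5697.

ζ = 0.57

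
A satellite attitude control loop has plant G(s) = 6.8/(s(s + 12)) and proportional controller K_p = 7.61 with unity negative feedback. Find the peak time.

Closed-loop characteristic equation: s² + 12s + 51.75 = 0, so ω_n = 7.194 rad/s and ζ = 12/(2·7.194) = 0.8341.
Damped frequency ω_d = ω_n√(1−ζ²) = 3.968 rad/s, so peak time T_p = π/ω_d = 0.792 s.

T_p = 0.792 s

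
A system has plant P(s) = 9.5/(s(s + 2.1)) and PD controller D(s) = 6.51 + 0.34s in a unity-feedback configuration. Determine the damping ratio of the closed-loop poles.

ζ = 0.339

Forward path: (6.51 + 0.34s)·9.5/(s(s+2.1)). The closed-loop characteristic equation is s² + (2.1 + 9.5·0.34)s + 9.5·6.51 = 0.
That is s² + 5.33s + 61.84 = 0, so ω_n = 7.864 rad/s and ζ = 5.33/(2·7.864) = 0.3389.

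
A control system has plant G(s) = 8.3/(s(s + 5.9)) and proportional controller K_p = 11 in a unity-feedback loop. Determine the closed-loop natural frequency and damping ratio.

ω_n = 9.56 rad/s, ζ = 0.309

With unity feedback the closed-loop characteristic equation is s² + 5.9s + 11·8.3 = s² + 5.9s + 91.3 = 0.
Matching s² + 2ζω_n s + ω_n²: ω_n = √91.3 = 9.555 rad/s and 2ζω_n = 5.9, so ζ = 5.9/(2·9.555) = 0.309.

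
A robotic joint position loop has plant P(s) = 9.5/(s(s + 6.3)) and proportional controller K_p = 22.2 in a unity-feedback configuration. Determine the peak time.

T_p = 0.222 s

From 1 + K_pP(s) = 0: s² + 6.3s + 210.9 = 0 ⇒ ω_n = 14.52, ζ = 0.2169.
Damped frequency ω_d = ω_n√(1−ζ²) = 14.18 rad/s, so peak time T_p = π/ω_d = 0.222 s.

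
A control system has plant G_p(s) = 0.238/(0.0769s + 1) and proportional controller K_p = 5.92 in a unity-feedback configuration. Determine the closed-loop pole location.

Closed loop: T(s) = K_p·G_p/(1+K_p·G_p) = 1.409/(0.0769s + 1 + 1.409), with pole at s = −(1 + 1.409)/0.0769 = −31.33.

s = -31.33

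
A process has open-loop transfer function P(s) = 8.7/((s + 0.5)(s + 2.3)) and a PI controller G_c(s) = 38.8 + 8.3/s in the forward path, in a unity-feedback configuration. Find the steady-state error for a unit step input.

The open loop G_c(s)P(s) has a pole at the origin (type 1), so the static position error constant is infinite and e_ss = 1/(1+∞) = 0.

0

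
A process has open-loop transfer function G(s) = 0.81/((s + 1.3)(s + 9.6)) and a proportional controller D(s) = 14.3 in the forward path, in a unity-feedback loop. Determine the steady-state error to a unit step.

The loop is type 0. Static position error constant K_pos = D(0)·G(0) = 14.3·0.0649 = 0.9281.
Steady-state error to a unit step: e_ss = 1/(1+K_pos) = 1/1.928 = 0.519.

0.519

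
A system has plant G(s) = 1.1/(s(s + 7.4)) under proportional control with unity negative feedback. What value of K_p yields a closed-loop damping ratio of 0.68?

K_p = 26.9

Closed-loop characteristic equation: s² + 7.4s + K_p·1.1 = 0.
So ω_n = √(1.1K_p) and 2ζω_n = 7.4, giving ζ = 7.4/(2√(1.1K_p)).
Setting ζ = 0.68: √(1.1K_p) = 7.4/(2·0.68) = 5.441, so K_p = 29.61/1.1 = 26.9.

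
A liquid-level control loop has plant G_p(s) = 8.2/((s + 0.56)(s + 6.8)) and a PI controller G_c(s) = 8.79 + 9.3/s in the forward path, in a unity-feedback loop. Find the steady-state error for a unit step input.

0

The open loop G_c(s)G_p(s) has a pole at the origin (type 1), so the static position error constant is infinite and e_ss = 1/(1+∞) = 0.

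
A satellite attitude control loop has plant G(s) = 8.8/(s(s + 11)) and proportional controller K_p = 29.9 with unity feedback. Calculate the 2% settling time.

T_s ≈ 0.727 s

The closed-loop denominator s² + 11s + 263.1 gives ω_n = √263.1 = 16.22 and ζ = 11/(2ω_n) = 0.3391.
2% settling time T_s ≈ 4/(ζω_n) = 4/5.5 = 0.727 s.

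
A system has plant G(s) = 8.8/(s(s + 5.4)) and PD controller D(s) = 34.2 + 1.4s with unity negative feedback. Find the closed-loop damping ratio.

ζ = 0.511

Forward path: (34.2 + 1.4s)·8.8/(s(s+5.4)). The closed-loop characteristic equation is s² + (5.4 + 8.8·1.4)s + 8.8·34.2 = 0.
That is s² + 17.72s + 301 = 0, so ω_n = 17.35 rad/s and ζ = 17.72/(2·17.35) = 0.5107.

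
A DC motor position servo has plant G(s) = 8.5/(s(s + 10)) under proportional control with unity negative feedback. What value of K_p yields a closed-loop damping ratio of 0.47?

Closed-loop characteristic equation: s² + 10s + K_p·8.5 = 0.
So ω_n = √(8.5K_p) and 2ζω_n = 10, giving ζ = 10/(2√(8.5K_p)).
Setting ζ = 0.47: √(8.5K_p) = 10/(2·0.47) = 10.64, so K_p = 113.2/8.5 = 13.3.

K_p = 13.3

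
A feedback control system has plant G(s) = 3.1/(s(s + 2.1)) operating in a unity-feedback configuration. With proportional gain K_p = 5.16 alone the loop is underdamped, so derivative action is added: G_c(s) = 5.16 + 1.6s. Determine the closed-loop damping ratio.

ζ = 0.883

Forward path: (5.16 + 1.6s)·3.1/(s(s+2.1)). The closed-loop characteristic equation is s² + (2.1 + 3.1·1.6)s + 3.1·5.16 = 0.
That is s² + 7.06s + 16 = 0, so ω_n = 3.999 rad/s and ζ = 7.06/(2·3.999) = 0.8826.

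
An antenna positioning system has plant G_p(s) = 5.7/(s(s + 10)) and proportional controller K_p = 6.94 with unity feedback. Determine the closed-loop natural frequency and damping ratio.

With unity feedback the closed-loop characteristic equation is s² + 10s + 6.94·5.7 = s² + 10s + 39.56 = 0.
Matching s² + 2ζω_n s + ω_n²: ω_n = √39.56 = 6.29 rad/s and 2ζω_n = 10, so ζ = 10/(2·6.29) = 0.795.

ω_n = 6.29 rad/s, ζ = 0.795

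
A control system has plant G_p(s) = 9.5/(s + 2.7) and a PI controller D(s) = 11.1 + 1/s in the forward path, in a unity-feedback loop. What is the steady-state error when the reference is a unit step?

The open loop D(s)G_p(s) has a pole at the origin (type 1), so the static position error constant is infinite and e_ss = 1/(1+∞) = 0.

0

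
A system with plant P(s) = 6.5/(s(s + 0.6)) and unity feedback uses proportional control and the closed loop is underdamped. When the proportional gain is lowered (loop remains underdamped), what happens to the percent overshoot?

ζ = 0.6/(2√(6.5K_p)) rises as K_p falls; higher damping means less overshoot.

decrease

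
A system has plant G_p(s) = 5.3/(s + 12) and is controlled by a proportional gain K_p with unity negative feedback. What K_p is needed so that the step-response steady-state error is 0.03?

K_p = 73.2

For a type-0 loop with proportional control, e_ss = 1/(1 + K_p·G_p(0)).
G_p(0) = 0.4417. Require 1/(1 + K_p·0.4417) = 0.03, so 1 + 0.4417·K_p = 33.33.
K_p = (33.33 − 1)/0.4417 = 73.2.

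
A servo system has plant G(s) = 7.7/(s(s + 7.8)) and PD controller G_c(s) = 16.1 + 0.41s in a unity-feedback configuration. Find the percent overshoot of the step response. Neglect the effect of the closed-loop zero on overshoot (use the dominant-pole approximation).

Forward path: (16.1 + 0.41s)·7.7/(s(s+7.8)). The closed-loop characteristic equation is s² + (7.8 + 7.7·0.41)s + 7.7·16.1 = 0.
That is s² + 10.96s + 124 = 0, so ω_n = 11.13 rad/s and ζ = 10.96/(2·11.13) = 0.492.
%OS = 100·exp(−πζ/√(1−ζ²)) = 16.9%.

16.9%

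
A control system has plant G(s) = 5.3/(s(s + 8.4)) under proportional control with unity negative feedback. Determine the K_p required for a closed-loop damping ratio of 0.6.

Closed-loop characteristic equation: s² + 8.4s + K_p·5.3 = 0.
So ω_n = √(5.3K_p) and 2ζω_n = 8.4, giving ζ = 8.4/(2√(5.3K_p)).
Setting ζ = 0.6: √(5.3K_p) = 8.4/(2·0.6) = 7, so K_p = 49/5.3 = 9.25.

K_p = 9.25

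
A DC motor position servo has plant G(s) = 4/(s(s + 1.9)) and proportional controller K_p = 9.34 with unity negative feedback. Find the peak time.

From 1 + K_pG(s) = 0: s² + 1.9s + 37.36 = 0 ⇒ ω_n = 6.112, ζ = 0.1554.
Damped frequency ω_d = ω_n√(1−ζ²) = 6.038 rad/s, so peak time T_p = π/ω_d = 0.52 s.

T_p = 0.52 s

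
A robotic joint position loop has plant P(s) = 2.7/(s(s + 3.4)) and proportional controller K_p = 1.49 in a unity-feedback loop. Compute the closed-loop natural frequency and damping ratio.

The closed-loop denominator is s(s+3.4) + 1.49·2.7 = s² + 3.4s + 4.023.
Matching s² + 2ζω_n s + ω_n²: ω_n = √4.023 = 2.006 rad/s and 2ζω_n = 3.4, so ζ = 3.4/(2·2.006) = 0.848.

ω_n = 2.01 rad/s, ζ = 0.848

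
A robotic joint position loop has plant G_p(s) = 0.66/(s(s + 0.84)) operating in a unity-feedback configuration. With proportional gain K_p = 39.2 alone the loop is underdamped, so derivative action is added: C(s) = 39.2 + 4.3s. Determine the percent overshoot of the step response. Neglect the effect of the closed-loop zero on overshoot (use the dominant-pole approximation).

29.6%

Forward path: (39.2 + 4.3s)·0.66/(s(s+0.84)). The closed-loop characteristic equation is s² + (0.84 + 0.66·4.3)s + 0.66·39.2 = 0.
That is s² + 3.678s + 25.87 = 0, so ω_n = 5.086 rad/s and ζ = 3.678/(2·5.086) = 0.3615.
%OS = 100·exp(−πζ/√(1−ζ²)) = 29.6%.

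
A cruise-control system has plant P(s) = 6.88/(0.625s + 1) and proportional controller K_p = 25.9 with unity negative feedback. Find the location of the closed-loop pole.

s = -286.7

Closed loop: T(s) = K_p·P/(1+K_p·P) = 178.2/(0.625s + 1 + 178.2), with pole at s = −(1 + 178.2)/0.625 = −286.7.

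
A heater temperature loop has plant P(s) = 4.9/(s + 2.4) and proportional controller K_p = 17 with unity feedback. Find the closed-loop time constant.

Closed-loop transfer function: T(s) = K_p·P(s)/(1 + K_p·P(s)) = 83.3/(s + 2.4 + 83.3) = 83.3/(s + 85.7).
Time constant τ = 1/85.7 = 0.0117 s.

τ = 0.0117 s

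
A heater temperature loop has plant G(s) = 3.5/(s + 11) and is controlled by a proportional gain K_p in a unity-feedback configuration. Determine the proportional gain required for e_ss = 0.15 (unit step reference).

For a type-0 loop with proportional control, e_ss = 1/(1 + K_p·G(0)).
G(0) = 0.3182. Require 1/(1 + K_p·0.3182) = 0.15, so 1 + 0.3182·K_p = 6.667.
K_p = (6.667 − 1)/0.3182 = 17.8.

K_p = 17.8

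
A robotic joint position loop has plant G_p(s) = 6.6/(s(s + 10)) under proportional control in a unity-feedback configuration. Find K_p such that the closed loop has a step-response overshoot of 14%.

K_p = 13.5

From %OS = 100·exp(−πζ/√(1−ζ²)) = 14%, ζ = −ln(0.14)/√(π²+ln²(0.14)) = 0.5305.
Characteristic equation s² + 10s + 6.6K_p = 0 gives ζ = 10/(2√(6.6K_p)).
Setting ζ = 0.5305: √(6.6K_p) = 10/(2·0.5305) = 9.425, so K_p = 88.83/6.6 = 13.5.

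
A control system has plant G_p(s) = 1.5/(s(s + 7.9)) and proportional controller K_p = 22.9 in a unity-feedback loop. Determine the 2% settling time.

From 1 + K_pG_p(s) = 0: s² + 7.9s + 34.35 = 0 ⇒ ω_n = 5.861, ζ = 0.674.
2% settling time T_s ≈ 4/(ζω_n) = 4/3.95 = 1.01 s.

T_s ≈ 1.01 s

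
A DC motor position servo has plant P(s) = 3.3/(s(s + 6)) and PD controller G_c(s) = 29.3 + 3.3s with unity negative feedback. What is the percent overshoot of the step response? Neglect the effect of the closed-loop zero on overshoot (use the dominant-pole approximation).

0.516%

Forward path: (29.3 + 3.3s)·3.3/(s(s+6)). The closed-loop characteristic equation is s² + (6 + 3.3·3.3)s + 3.3·29.3 = 0.
That is s² + 16.89s + 96.69 = 0, so ω_n = 9.833 rad/s and ζ = 16.89/(2·9.833) = 0.8588.
%OS = 100·exp(−πζ/√(1−ζ²)) = 0.516%.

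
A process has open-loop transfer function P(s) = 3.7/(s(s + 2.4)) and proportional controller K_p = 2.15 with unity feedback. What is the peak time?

The closed-loop denominator s² + 2.4s + 7.955 gives ω_n = √7.955 = 2.82 and ζ = 2.4/(2ω_n) = 0.4255.
Damped frequency ω_d = ω_n√(1−ζ²) = 2.552 rad/s, so peak time T_p = π/ω_d = 1.23 s.

T_p = 1.23 s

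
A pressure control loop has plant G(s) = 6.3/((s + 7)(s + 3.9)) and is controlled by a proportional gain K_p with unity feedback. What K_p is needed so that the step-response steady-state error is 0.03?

Steady-state error for a unit step on this type-0 loop is 1/(1 + K_p·G(0)).
G(0) = 0.2308. Require 1/(1 + K_p·0.2308) = 0.03, so 1 + 0.2308·K_p = 33.33.
K_p = (33.33 − 1)/0.2308 = 140.

K_p = 140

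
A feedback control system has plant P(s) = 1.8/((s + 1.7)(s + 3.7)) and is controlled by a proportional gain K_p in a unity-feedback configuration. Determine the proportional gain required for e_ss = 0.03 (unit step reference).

K_p = 113

The loop is type 0, so e_ss(step) = 1/(1 + K_pos) with K_pos = K_p·P(0).
P(0) = 0.2862. Require 1/(1 + K_p·0.2862) = 0.03, so 1 + 0.2862·K_p = 33.33.
K_p = (33.33 − 1)/0.2862 = 113.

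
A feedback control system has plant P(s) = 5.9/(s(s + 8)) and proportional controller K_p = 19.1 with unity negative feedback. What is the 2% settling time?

T_s ≈ 1 s

From 1 + K_pP(s) = 0: s² + 8s + 112.7 = 0 ⇒ ω_n = 10.62, ζ = 0.3768.
2% settling time T_s ≈ 4/(ζω_n) = 4/4 = 1 s.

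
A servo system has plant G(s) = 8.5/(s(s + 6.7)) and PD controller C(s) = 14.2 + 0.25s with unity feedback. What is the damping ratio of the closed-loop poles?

ζ = 0.402

Forward path: (14.2 + 0.25s)·8.5/(s(s+6.7)). The closed-loop characteristic equation is s² + (6.7 + 8.5·0.25)s + 8.5·14.2 = 0.
That is s² + 8.825s + 120.7 = 0, so ω_n = 10.99 rad/s and ζ = 8.825/(2·10.99) = 0.4016.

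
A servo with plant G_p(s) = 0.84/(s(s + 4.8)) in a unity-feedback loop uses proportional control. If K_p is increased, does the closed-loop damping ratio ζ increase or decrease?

decrease

ζ = 4.8/(2√(0.84K_p)); increasing K_p raises the denominator, so ζ falls.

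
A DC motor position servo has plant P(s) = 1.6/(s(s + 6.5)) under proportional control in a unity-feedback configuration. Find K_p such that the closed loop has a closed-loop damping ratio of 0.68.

Closed-loop characteristic equation: s² + 6.5s + K_p·1.6 = 0.
So ω_n = √(1.6K_p) and 2ζω_n = 6.5, giving ζ = 6.5/(2√(1.6K_p)).
Setting ζ = 0.68: √(1.6K_p) = 6.5/(2·0.68) = 4.779, so K_p = 22.84/1.6 = 14.3.

K_p = 14.3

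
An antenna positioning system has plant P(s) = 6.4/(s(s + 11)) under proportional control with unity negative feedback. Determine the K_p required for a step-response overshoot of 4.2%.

K_p = 9.37

From %OS = 100·exp(−πζ/√(1−ζ²)) = 4.2%, ζ = −ln(0.042)/√(π²+ln²(0.042)) = 0.7103.
Characteristic equation s² + 11s + 6.4K_p = 0 gives ζ = 11/(2√(6.4K_p)).
Setting ζ = 0.7103: √(6.4K_p) = 11/(2·0.7103) = 7.743, so K_p = 59.96/6.4 = 9.37.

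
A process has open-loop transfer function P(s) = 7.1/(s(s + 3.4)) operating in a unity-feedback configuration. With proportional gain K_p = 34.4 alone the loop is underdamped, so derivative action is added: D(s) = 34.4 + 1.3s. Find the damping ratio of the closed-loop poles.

Forward path: (34.4 + 1.3s)·7.1/(s(s+3.4)). The closed-loop characteristic equation is s² + (3.4 + 7.1·1.3)s + 7.1·34.4 = 0.
That is s² + 12.63s + 244.2 = 0, so ω_n = 15.63 rad/s and ζ = 12.63/(2·15.63) = 0.4041.

ζ = 0.404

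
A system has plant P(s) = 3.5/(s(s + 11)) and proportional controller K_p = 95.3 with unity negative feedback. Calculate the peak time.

T_p = 0.18 s

Closed-loop characteristic equation: s² + 11s + 333.6 = 0, so ω_n = 18.26 rad/s and ζ = 11/(2·18.26) = 0.3011.
Damped frequency ω_d = ω_n√(1−ζ²) = 17.42 rad/s, so peak time T_p = π/ω_d = 0.18 s.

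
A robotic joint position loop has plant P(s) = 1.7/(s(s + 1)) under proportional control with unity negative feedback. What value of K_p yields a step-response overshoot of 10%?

From %OS = 100·exp(−πζ/√(1−ζ²)) = 10%, ζ = −ln(0.1)/√(π²+ln²(0.1)) = 0.5912.
Characteristic equation s² + 1s + 1.7K_p = 0 gives ζ = 1/(2√(1.7K_p)).
Setting ζ = 0.5912: √(1.7K_p) = 1/(2·0.5912) = 0.8458, so K_p = 0.7154/1.7 = 0.421.

K_p = 0.421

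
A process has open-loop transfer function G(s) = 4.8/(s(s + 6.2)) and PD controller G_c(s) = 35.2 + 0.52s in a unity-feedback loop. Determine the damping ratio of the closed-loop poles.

ζ = 0.335

Forward path: (35.2 + 0.52s)·4.8/(s(s+6.2)). The closed-loop characteristic equation is s² + (6.2 + 4.8·0.52)s + 4.8·35.2 = 0.
That is s² + 8.696s + 169 = 0, so ω_n = 13 rad/s and ζ = 8.696/(2·13) = 0.3345.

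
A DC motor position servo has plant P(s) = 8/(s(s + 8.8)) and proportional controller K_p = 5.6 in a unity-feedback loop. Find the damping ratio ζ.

1 + K_p·P(s) = 0 gives s² + 8.8s + 44.8 = 0.
So ω_n² = 44.8 ⇒ ω_n = 6.693 rad/s, and ζ = 8.8/(2ω_n) = 0.657.

ζ = 0.657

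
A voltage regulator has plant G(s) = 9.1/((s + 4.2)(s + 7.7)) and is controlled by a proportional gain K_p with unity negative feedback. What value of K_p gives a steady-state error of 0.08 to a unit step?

K_p = 40.9

The loop is type 0, so e_ss(step) = 1/(1 + K_pos) with K_pos = K_p·G(0).
G(0) = 0.2814. Require 1/(1 + K_p·0.2814) = 0.08, so 1 + 0.2814·K_p = 12.5.
K_p = (12.5 − 1)/0.2814 = 40.9.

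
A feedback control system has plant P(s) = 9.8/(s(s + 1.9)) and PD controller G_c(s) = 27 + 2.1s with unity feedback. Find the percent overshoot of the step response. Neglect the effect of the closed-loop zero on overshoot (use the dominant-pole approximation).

Forward path: (27 + 2.1s)·9.8/(s(s+1.9)). The closed-loop characteristic equation is s² + (1.9 + 9.8·2.1)s + 9.8·27 = 0.
That is s² + 22.48s + 264.6 = 0, so ω_n = 16.27 rad/s and ζ = 22.48/(2·16.27) = 0.691.
%OS = 100·exp(−πζ/√(1−ζ²)) = 4.96%.

4.96%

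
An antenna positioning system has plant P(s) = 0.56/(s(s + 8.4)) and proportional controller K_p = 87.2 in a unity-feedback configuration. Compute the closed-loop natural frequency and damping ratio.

1 + K_p·P(s) = 0 gives s² + 8.4s + 48.83 = 0.
So ω_n² = 48.83 ⇒ ω_n = 6.988 rad/s, and ζ = 8.4/(2ω_n) = 0.601.

ω_n = 6.99 rad/s, ζ = 0.601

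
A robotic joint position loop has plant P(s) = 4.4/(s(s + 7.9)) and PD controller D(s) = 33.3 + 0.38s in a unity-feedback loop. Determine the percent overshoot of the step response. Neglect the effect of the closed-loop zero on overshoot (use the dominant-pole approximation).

Forward path: (33.3 + 0.38s)·4.4/(s(s+7.9)). The closed-loop characteristic equation is s² + (7.9 + 4.4·0.38)s + 4.4·33.3 = 0.
That is s² + 9.572s + 146.5 = 0, so ω_n = 12.1 rad/s and ζ = 9.572/(2·12.1) = 0.3954.
%OS = 100·exp(−πζ/√(1−ζ²)) = 25.9%.

25.9%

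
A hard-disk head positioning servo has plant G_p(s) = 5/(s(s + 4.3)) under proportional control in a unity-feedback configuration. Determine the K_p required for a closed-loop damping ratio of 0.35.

K_p = 7.55

Closed-loop characteristic equation: s² + 4.3s + K_p·5 = 0.
So ω_n = √(5K_p) and 2ζω_n = 4.3, giving ζ = 4.3/(2√(5K_p)).
Setting ζ = 0.35: √(5K_p) = 4.3/(2·0.35) = 6.143, so K_p = 37.73/5 = 7.55.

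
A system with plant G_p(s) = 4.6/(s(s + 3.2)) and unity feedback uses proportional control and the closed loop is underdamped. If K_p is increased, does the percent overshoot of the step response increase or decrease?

ζ = 3.2/(2√(4.6K_p)) decreases as K_p grows; lower damping means more overshoot.

increase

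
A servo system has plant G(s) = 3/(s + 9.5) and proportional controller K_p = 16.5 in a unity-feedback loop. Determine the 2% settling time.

T_s ≈ 0.0678 s

Closed-loop transfer function: T(s) = K_p·G(s)/(1 + K_p·G(s)) = 49.5/(s + 9.5 + 49.5) = 49.5/(s + 59).
Time constant τ = 1/59 = 0.01695 s, so the 2% settling time is about 4τ = 0.0678 s.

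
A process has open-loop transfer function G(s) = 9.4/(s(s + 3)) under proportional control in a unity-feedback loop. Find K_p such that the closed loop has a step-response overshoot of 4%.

K_p = 0.467

From %OS = 100·exp(−πζ/√(1−ζ²)) = 4%, ζ = −ln(0.04)/√(π²+ln²(0.04)) = 0.7156.
Characteristic equation s² + 3s + 9.4K_p = 0 gives ζ = 3/(2√(9.4K_p)).
Setting ζ = 0.7156: √(9.4K_p) = 3/(2·0.7156) = 2.096, so K_p = 4.393/9.4 = 0.467.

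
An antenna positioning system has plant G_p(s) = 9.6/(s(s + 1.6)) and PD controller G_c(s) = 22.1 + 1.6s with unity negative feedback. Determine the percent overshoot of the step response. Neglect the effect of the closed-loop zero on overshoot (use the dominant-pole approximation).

10.5%

Forward path: (22.1 + 1.6s)·9.6/(s(s+1.6)). The closed-loop characteristic equation is s² + (1.6 + 9.6·1.6)s + 9.6·22.1 = 0.
That is s² + 16.96s + 212.2 = 0, so ω_n = 14.57 rad/s and ζ = 16.96/(2·14.57) = 0.5822.
%OS = 100·exp(−πζ/√(1−ζ²)) = 10.5%.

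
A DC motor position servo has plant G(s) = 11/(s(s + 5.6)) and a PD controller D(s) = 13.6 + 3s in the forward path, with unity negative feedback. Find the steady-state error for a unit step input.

The open loop D(s)G(s) has a pole at the origin (type 1), so the static position error constant is infinite and e_ss = 1/(1+∞) = 0.

0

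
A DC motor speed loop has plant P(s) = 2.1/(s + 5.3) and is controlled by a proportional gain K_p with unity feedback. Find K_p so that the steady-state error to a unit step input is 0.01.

The loop is type 0, so e_ss(step) = 1/(1 + K_pos) with K_pos = K_p·P(0).
P(0) = 0.3962. Require 1/(1 + K_p·0.3962) = 0.01, so 1 + 0.3962·K_p = 100.
K_p = (100 − 1)/0.3962 = 250.

K_p = 250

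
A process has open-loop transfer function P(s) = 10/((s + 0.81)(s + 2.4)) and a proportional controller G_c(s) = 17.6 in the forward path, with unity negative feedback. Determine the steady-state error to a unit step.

0.0109

The loop is type 0. Static position error constant K_pos = G_c(0)·P(0) = 17.6·5.144 = 90.53.
Steady-state error to a unit step: e_ss = 1/(1+K_pos) = 1/91.53 = 0.0109.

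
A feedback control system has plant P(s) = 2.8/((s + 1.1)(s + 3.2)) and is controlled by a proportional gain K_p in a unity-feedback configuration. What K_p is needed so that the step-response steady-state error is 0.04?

K_p = 30.2

For a type-0 loop with proportional control, e_ss = 1/(1 + K_p·P(0)).
P(0) = 0.7955. Require 1/(1 + K_p·0.7955) = 0.04, so 1 + 0.7955·K_p = 25.
K_p = (25 − 1)/0.7955 = 30.2.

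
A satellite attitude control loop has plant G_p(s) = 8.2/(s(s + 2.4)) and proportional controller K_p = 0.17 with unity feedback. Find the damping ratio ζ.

1 + K_p·G_p(s) = 0 gives s² + 2.4s + 1.394 = 0.
Matching s² + 2ζω_n s + ω_n²: ω_n = √1.394 = 1.181 rad/s and 2ζω_n = 2.4, so ζ = 2.4/(2·1.181) = 1.02.

ζ = 1.02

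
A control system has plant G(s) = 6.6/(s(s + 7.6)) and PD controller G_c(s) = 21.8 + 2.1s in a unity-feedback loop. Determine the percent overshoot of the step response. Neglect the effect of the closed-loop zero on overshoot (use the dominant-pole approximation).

Forward path: (21.8 + 2.1s)·6.6/(s(s+7.6)). The closed-loop characteristic equation is s² + (7.6 + 6.6·2.1)s + 6.6·21.8 = 0.
That is s² + 21.46s + 143.9 = 0, so ω_n = 11.99 rad/s and ζ = 21.46/(2·11.99) = 0.8945.
%OS = 100·exp(−πζ/√(1−ζ²)) = 0.186%.

0.186%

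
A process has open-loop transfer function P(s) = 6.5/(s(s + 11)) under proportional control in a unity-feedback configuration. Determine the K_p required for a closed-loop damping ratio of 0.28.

K_p = 59.4

Closed-loop characteristic equation: s² + 11s + K_p·6.5 = 0.
So ω_n = √(6.5K_p) and 2ζω_n = 11, giving ζ = 11/(2√(6.5K_p)).
Setting ζ = 0.28: √(6.5K_p) = 11/(2·0.28) = 19.64, so K_p = 385.8/6.5 = 59.4.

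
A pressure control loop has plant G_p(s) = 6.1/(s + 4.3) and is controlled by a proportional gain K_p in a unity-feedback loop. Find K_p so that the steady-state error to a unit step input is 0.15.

The loop is type 0, so e_ss(step) = 1/(1 + K_pos) with K_pos = K_p·G_p(0).
G_p(0) = 1.419. Require 1/(1 + K_p·1.419) = 0.15, so 1 + 1.419·K_p = 6.667.
K_p = (6.667 − 1)/1.419 = 3.99.

K_p = 3.99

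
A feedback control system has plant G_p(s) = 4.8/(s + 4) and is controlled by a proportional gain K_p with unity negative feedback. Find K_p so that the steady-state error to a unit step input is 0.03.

K_p = 26.9

Steady-state error for a unit step on this type-0 loop is 1/(1 + K_p·G_p(0)).
G_p(0) = 1.2. Require 1/(1 + K_p·1.2) = 0.03, so 1 + 1.2·K_p = 33.33.
K_p = (33.33 − 1)/1.2 = 26.9.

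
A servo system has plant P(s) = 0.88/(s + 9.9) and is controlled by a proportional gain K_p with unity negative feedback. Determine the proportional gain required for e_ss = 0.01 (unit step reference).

For a type-0 loop with proportional control, e_ss = 1/(1 + K_p·P(0)).
P(0) = 0.08889. Require 1/(1 + K_p·0.08889) = 0.01, so 1 + 0.08889·K_p = 100.
K_p = (100 − 1)/0.08889 = 1110.

K_p = 1110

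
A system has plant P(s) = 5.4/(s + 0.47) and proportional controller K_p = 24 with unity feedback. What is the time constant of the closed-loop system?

Closed-loop transfer function: T(s) = K_p·P(s)/(1 + K_p·P(s)) = 129.6/(s + 0.47 + 129.6) = 129.6/(s + 130.1).
Time constant τ = 1/130.1 = 0.00769 s.

τ = 0.00769 s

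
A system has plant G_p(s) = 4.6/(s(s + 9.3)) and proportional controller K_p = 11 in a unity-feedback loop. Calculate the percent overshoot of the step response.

Closed-loop characteristic equation: s² + 9.3s + 50.6 = 0, so ω_n = 7.113 rad/s and ζ = 9.3/(2·7.113) = 0.6537.
%OS = 100·exp(−πζ/√(1−ζ²)) = 100·exp(−π·0.6537/√0.5727) = 6.63%.

6.63%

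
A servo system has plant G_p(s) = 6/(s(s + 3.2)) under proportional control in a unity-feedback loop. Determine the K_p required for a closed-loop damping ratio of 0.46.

Closed-loop characteristic equation: s² + 3.2s + K_p·6 = 0.
So ω_n = √(6K_p) and 2ζω_n = 3.2, giving ζ = 3.2/(2√(6K_p)).
Setting ζ = 0.46: √(6K_p) = 3.2/(2·0.46) = 3.478, so K_p = 12.1/6 = 2.02.

K_p = 2.02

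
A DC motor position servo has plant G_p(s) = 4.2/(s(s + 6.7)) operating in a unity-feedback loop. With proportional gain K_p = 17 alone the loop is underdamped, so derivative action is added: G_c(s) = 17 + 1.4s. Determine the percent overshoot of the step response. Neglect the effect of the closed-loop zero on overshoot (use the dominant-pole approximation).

3.01%

Forward path: (17 + 1.4s)·4.2/(s(s+6.7)). The closed-loop characteristic equation is s² + (6.7 + 4.2·1.4)s + 4.2·17 = 0.
That is s² + 12.58s + 71.4 = 0, so ω_n = 8.45 rad/s and ζ = 12.58/(2·8.45) = 0.7444.
%OS = 100·exp(−πζ/√(1−ζ²)) = 3.01%.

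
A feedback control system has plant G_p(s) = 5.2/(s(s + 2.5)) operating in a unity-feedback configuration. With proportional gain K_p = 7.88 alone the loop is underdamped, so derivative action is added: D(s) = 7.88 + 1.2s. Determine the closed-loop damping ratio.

ζ = 0.683

Forward path: (7.88 + 1.2s)·5.2/(s(s+2.5)). The closed-loop characteristic equation is s² + (2.5 + 5.2·1.2)s + 5.2·7.88 = 0.
That is s² + 8.74s + 40.98 = 0, so ω_n = 6.401 rad/s and ζ = 8.74/(2·6.401) = 0.6827.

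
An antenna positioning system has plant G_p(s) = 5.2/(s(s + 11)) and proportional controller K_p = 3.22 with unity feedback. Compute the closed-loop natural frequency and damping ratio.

ω_n = 4.09 rad/s, ζ = 1.34

With unity feedback the closed-loop characteristic equation is s² + 11s + 3.22·5.2 = s² + 11s + 16.74 = 0.
So ω_n² = 16.74 ⇒ ω_n = 4.092 rad/s, and ζ = 11/(2ω_n) = 1.34.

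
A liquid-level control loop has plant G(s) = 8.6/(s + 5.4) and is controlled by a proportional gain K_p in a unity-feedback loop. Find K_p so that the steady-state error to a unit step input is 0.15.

The loop is type 0, so e_ss(step) = 1/(1 + K_pos) with K_pos = K_p·G(0).
G(0) = 1.593. Require 1/(1 + K_p·1.593) = 0.15, so 1 + 1.593·K_p = 6.667.
K_p = (6.667 − 1)/1.593 = 3.56.

K_p = 3.56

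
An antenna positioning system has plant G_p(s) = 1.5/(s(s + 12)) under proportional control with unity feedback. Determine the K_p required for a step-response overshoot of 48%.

From %OS = 100·exp(−πζ/√(1−ζ²)) = 48%, ζ = −ln(0.48)/√(π²+ln²(0.48)) = 0.2275.
Characteristic equation s² + 12s + 1.5K_p = 0 gives ζ = 12/(2√(1.5K_p)).
Setting ζ = 0.2275: √(1.5K_p) = 12/(2·0.2275) = 26.37, so K_p = 695.5/1.5 = 464.

K_p = 464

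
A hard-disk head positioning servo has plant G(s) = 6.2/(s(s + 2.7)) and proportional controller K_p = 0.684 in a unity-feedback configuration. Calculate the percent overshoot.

6.54%

From 1 + K_pG(s) = 0: s² + 2.7s + 4.241 = 0 ⇒ ω_n = 2.059, ζ = 0.6556.
%OS = 100·exp(−πζ/√(1−ζ²)) = 100·exp(−π·0.6556/√0.5702) = 6.54%.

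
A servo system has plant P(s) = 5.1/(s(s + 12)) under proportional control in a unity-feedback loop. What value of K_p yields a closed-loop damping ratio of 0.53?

K_p = 25.1

Closed-loop characteristic equation: s² + 12s + K_p·5.1 = 0.
So ω_n = √(5.1K_p) and 2ζω_n = 12, giving ζ = 12/(2√(5.1K_p)).
Setting ζ = 0.53: √(5.1K_p) = 12/(2·0.53) = 11.32, so K_p = 128.2/5.1 = 25.1.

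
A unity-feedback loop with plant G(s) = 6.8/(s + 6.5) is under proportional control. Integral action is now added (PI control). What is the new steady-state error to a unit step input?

0

The integrator makes K_pos = lim_{s→0} C(s)G(s) infinite, so e_ss = 1/(1+K_pos) = 0.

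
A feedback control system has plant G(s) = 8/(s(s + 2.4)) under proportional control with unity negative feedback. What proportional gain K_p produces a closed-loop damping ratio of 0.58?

Closed-loop characteristic equation: s² + 2.4s + K_p·8 = 0.
So ω_n = √(8K_p) and 2ζω_n = 2.4, giving ζ = 2.4/(2√(8K_p)).
Setting ζ = 0.58: √(8K_p) = 2.4/(2·0.58) = 2.069, so K_p = 4.281/8 = 0.535.

K_p = 0.535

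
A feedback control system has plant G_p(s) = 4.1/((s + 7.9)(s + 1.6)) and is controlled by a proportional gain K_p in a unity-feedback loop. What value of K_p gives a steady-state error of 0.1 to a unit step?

For a type-0 loop with proportional control, e_ss = 1/(1 + K_p·G_p(0)).
G_p(0) = 0.3244. Require 1/(1 + K_p·0.3244) = 0.1, so 1 + 0.3244·K_p = 10.
K_p = (10 − 1)/0.3244 = 27.7.

K_p = 27.7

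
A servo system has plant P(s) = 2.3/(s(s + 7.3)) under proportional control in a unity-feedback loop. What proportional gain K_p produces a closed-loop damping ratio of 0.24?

K_p = 101

Closed-loop characteristic equation: s² + 7.3s + K_p·2.3 = 0.
So ω_n = √(2.3K_p) and 2ζω_n = 7.3, giving ζ = 7.3/(2√(2.3K_p)).
Setting ζ = 0.24: √(2.3K_p) = 7.3/(2·0.24) = 15.21, so K_p = 231.3/2.3 = 101.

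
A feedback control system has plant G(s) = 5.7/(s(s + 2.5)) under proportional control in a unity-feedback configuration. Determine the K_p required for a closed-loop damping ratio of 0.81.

K_p = 0.418

Closed-loop characteristic equation: s² + 2.5s + K_p·5.7 = 0.
So ω_n = √(5.7K_p) and 2ζω_n = 2.5, giving ζ = 2.5/(2√(5.7K_p)).
Setting ζ = 0.81: √(5.7K_p) = 2.5/(2·0.81) = 1.543, so K_p = 2.381/5.7 = 0.418.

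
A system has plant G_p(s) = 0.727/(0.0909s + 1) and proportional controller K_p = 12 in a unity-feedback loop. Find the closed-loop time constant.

Closed loop: T(s) = K_p·G_p/(1+K_p·G_p) = 8.724/(0.0909s + 1 + 8.724), with pole at s = −(1 + 8.724)/0.0909 = −107.
Closed-loop time constant τ = 1/107 = 0.00935 s.

τ = 0.00935 s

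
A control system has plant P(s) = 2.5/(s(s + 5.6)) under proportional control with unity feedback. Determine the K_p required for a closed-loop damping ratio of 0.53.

Closed-loop characteristic equation: s² + 5.6s + K_p·2.5 = 0.
So ω_n = √(2.5K_p) and 2ζω_n = 5.6, giving ζ = 5.6/(2√(2.5K_p)).
Setting ζ = 0.53: √(2.5K_p) = 5.6/(2·0.53) = 5.283, so K_p = 27.91/2.5 = 11.2.

K_p = 11.2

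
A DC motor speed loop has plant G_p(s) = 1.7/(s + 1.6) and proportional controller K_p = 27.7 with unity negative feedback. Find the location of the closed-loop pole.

Closed-loop transfer function: T(s) = K_p·G_p(s)/(1 + K_p·G_p(s)) = 47.09/(s + 1.6 + 47.09) = 47.09/(s + 48.69).
The closed-loop pole is at s = −48.69.

s = -48.69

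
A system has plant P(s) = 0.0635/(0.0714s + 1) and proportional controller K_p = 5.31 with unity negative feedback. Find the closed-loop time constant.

Closed loop: T(s) = K_p·P/(1+K_p·P) = 0.3372/(0.0714s + 1 + 0.3372), with pole at s = −(1 + 0.3372)/0.0714 = −18.73.
Closed-loop time constant τ = 1/18.73 = 0.0534 s.

τ = 0.0534 s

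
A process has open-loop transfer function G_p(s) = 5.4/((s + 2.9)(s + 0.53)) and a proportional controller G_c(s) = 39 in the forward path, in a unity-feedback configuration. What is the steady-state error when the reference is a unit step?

0.00725

The loop is type 0. Static position error constant K_pos = G_c(0)·G_p(0) = 39·3.513 = 137.
Steady-state error to a unit step: e_ss = 1/(1+K_pos) = 1/138 = 0.00725.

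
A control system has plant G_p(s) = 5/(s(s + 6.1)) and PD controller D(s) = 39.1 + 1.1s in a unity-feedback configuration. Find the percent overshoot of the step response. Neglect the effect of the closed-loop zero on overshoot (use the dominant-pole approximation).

Forward path: (39.1 + 1.1s)·5/(s(s+6.1)). The closed-loop characteristic equation is s² + (6.1 + 5·1.1)s + 5·39.1 = 0.
That is s² + 11.6s + 195.5 = 0, so ω_n = 13.98 rad/s and ζ = 11.6/(2·13.98) = 0.4148.
%OS = 100·exp(−πζ/√(1−ζ²)) = 23.9%.

23.9%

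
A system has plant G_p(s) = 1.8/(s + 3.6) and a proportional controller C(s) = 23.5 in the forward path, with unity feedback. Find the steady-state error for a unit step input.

The loop is type 0. Static position error constant K_pos = C(0)·G_p(0) = 23.5·0.5 = 11.75.
Steady-state error to a unit step: e_ss = 1/(1+K_pos) = 1/12.75 = 0.0784.

0.0784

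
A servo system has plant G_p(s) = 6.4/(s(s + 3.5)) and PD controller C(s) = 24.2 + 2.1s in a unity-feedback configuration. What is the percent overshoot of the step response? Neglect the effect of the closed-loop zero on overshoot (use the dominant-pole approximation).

Forward path: (24.2 + 2.1s)·6.4/(s(s+3.5)). The closed-loop characteristic equation is s² + (3.5 + 6.4·2.1)s + 6.4·24.2 = 0.
That is s² + 16.94s + 154.9 = 0, so ω_n = 12.45 rad/s and ζ = 16.94/(2·12.45) = 0.6806.
%OS = 100·exp(−πζ/√(1−ζ²)) = 5.4%.

5.4%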